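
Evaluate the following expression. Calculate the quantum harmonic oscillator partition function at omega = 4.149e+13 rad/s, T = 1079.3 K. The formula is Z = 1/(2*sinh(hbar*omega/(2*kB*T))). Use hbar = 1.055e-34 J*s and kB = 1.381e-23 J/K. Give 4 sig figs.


Step 1: Compute x = hbar*omega/(kB*T) = 1.055e-34*4.149e+13/(1.381e-23*1079.3) = 0.2937
Step 2: x/2 = 0.1468
Step 3: sinh(x/2) = 0.1474
Step 4: Z = 1/(2*0.1474) = 3.393

3.393


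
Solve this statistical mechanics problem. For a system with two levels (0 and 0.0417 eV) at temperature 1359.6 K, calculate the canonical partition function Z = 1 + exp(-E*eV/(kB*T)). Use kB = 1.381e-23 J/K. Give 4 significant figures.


Step 1: Compute beta*E = E*eV/(kB*T) = 0.0417*1.602e-19/(1.381e-23*1359.6) = 0.3558
Step 2: exp(-beta*E) = exp(-0.3558) = 0.7006
Step 3: Z = 1 + 0.7006 = 1.701

1.701


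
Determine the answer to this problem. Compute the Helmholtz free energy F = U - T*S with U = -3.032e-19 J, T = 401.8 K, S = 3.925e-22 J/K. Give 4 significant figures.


Step 1: T*S = 401.8 * 3.925e-22 = 1.577e-19 J
Step 2: F = U - T*S = -3.032e-19 - 1.577e-19
Step 3: F = -4.609e-19 J

-4.609e-19


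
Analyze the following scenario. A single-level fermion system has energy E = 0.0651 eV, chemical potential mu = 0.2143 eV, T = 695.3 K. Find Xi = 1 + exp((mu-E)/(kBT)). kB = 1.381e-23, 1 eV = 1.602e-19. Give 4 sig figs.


Step 1: (mu - E) = 0.2143 - 0.0651 = 0.1492 eV
Step 2: x = (mu-E)*eV/(kB*T) = 0.1492*1.602e-19/(1.381e-23*695.3) = 2.489
Step 3: exp(x) = 12.05
Step 4: Xi = 1 + 12.05 = 13.05

13.05


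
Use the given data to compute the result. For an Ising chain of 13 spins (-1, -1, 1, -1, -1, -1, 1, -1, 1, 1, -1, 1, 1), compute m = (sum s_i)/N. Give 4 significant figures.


Step 1: Count up spins (+1): 6, down spins (-1): 7
Step 2: Total magnetization M = 6 - 7 = -1
Step 3: m = M/N = -1/13 = -0.07692

-0.07692


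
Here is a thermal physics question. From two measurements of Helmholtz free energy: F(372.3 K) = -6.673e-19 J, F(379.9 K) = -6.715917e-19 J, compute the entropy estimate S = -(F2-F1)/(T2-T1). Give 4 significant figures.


Step 1: dF = F2 - F1 = -6.715917e-19 - (-6.673e-19) = -4.2917e-21 J
Step 2: dT = T2 - T1 = 379.9 - 372.3 = 7.6 K
Step 3: S = -dF/dT = -(-4.2917e-21)/7.6 = 5.647e-22 J/K

5.647e-22


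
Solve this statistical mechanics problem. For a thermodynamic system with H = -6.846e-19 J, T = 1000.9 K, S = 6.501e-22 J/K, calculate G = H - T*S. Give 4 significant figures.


Step 1: T*S = 1000.9 * 6.501e-22 = 6.507e-19 J
Step 2: G = H - T*S = -6.846e-19 - 6.507e-19
Step 3: G = -1.335e-18 J

-1.335e-18


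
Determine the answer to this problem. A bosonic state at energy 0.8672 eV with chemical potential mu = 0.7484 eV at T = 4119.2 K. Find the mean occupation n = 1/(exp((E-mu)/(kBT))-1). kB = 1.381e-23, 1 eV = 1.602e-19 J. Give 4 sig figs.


Step 1: (E - mu) = 0.1188 eV
Step 2: x = (E-mu)*eV/(kB*T) = 0.1188*1.602e-19/(1.381e-23*4119.2) = 0.3346
Step 3: exp(x) = 1.397
Step 4: n = 1/(exp(x)-1) = 2.517

2.517


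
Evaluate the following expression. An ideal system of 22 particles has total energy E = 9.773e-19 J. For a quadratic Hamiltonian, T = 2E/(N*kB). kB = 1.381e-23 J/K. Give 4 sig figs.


Step 1: Numerator = 2*E = 2*9.773e-19 = 1.955e-18 J
Step 2: Denominator = N*kB = 22*1.381e-23 = 3.038e-22
Step 3: T = 1.955e-18 / 3.038e-22 = 6433 K

6433


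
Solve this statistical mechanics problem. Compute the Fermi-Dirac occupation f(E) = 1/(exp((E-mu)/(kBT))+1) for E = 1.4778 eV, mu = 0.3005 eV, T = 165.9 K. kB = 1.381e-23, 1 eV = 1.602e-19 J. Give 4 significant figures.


Step 1: (E - mu) = 1.4778 - 0.3005 = 1.177 eV
Step 2: Convert: (E-mu)*eV = 1.886e-19 J
Step 3: x = (E-mu)*eV/(kB*T) = 82.32
Step 4: f = 1/(exp(82.32)+1) = 1.772e-36

1.772e-36


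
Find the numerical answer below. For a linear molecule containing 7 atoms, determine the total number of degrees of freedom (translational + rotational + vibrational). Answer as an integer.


Step 1: Translational DOF = 3
Step 2: Rotational DOF (linear) = 2
Step 3: Vibrational DOF = 3*7 - 5 = 16
Step 4: Total = 3 + 2 + 16 = 21

21


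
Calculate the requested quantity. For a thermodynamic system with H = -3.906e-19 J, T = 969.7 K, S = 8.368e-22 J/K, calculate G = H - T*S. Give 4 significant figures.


Step 1: T*S = 969.7 * 8.368e-22 = 8.114e-19 J
Step 2: G = H - T*S = -3.906e-19 - 8.114e-19
Step 3: G = -1.202e-18 J

-1.202e-18


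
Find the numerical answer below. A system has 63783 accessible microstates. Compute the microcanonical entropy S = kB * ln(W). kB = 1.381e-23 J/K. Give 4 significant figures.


Step 1: ln(W) = ln(63783) = 11.06
Step 2: S = kB * ln(W) = 1.381e-23 * 11.06
Step 3: S = 1.528e-22 J/K

1.528e-22


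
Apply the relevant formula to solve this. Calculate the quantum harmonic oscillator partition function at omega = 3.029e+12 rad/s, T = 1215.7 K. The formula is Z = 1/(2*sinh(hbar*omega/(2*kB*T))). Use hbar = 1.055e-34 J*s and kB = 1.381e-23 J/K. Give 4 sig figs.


Step 1: Compute x = hbar*omega/(kB*T) = 1.055e-34*3.029e+12/(1.381e-23*1215.7) = 0.01903
Step 2: x/2 = 0.009517
Step 3: sinh(x/2) = 0.009517
Step 4: Z = 1/(2*0.009517) = 52.54

52.54


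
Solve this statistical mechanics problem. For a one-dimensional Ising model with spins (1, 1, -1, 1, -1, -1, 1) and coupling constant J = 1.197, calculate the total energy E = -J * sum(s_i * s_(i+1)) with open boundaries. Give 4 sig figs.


Step 1: Nearest-neighbor products: 1, -1, -1, -1, 1, -1
Step 2: Sum of products = -2
Step 3: E = -1.197 * -2 = 2.394

2.394


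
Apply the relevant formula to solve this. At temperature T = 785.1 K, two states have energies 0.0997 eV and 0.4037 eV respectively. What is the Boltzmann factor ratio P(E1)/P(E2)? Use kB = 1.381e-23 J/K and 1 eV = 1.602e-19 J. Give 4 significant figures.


Step 1: Compute energy difference dE = E1 - E2 = 0.0997 - 0.4037 = -0.304 eV
Step 2: Convert to Joules: dE_J = -0.304 * 1.602e-19 = -4.87e-20 J
Step 3: Compute exponent = -dE_J / (kB * T) = -(-4.87e-20) / (1.381e-23 * 785.1) = 4.492
Step 4: P(E1)/P(E2) = exp(4.492) = 89.28

89.28


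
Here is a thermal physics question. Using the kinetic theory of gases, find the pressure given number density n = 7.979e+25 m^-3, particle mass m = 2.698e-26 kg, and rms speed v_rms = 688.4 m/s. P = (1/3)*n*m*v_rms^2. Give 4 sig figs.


Step 1: v_rms^2 = 688.4^2 = 4.739e+05
Step 2: n*m = 7.979e+25*2.698e-26 = 2.153
Step 3: P = (1/3)*2.153*4.739e+05 = 3.401e+05 Pa

3.401e+05


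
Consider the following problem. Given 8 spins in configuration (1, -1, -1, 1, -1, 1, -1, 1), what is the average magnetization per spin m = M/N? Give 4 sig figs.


Step 1: Count up spins (+1): 4, down spins (-1): 4
Step 2: Total magnetization M = 4 - 4 = 0
Step 3: m = M/N = 0/8 = 0

0


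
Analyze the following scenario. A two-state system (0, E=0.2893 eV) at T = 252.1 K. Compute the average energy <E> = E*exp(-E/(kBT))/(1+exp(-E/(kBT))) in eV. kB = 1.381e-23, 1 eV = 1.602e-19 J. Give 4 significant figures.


Step 1: beta*E = 0.2893*1.602e-19/(1.381e-23*252.1) = 13.31
Step 2: exp(-beta*E) = 1.654e-06
Step 3: <E> = 0.2893*1.654e-06/(1+1.654e-06) = 4.786e-07 eV

4.786e-07


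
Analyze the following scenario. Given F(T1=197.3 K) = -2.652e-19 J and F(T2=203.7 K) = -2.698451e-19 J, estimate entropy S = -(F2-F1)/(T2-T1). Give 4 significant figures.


Step 1: dF = F2 - F1 = -2.698451e-19 - (-2.652e-19) = -4.6451e-21 J
Step 2: dT = T2 - T1 = 203.7 - 197.3 = 6.4 K
Step 3: S = -dF/dT = -(-4.6451e-21)/6.4 = 7.258e-22 J/K

7.258e-22


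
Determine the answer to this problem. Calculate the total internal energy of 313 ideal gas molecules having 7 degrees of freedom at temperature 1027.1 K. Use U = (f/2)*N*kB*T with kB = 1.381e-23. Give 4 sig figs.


Step 1: f/2 = 7/2 = 3.5
Step 2: N*kB*T = 313*1.381e-23*1027.1 = 4.44e-18
Step 3: U = 3.5 * 4.44e-18 = 1.554e-17 J

1.554e-17


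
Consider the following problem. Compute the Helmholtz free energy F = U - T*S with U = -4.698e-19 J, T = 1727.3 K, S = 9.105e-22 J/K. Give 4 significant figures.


Step 1: T*S = 1727.3 * 9.105e-22 = 1.573e-18 J
Step 2: F = U - T*S = -4.698e-19 - 1.573e-18
Step 3: F = -2.043e-18 J

-2.043e-18


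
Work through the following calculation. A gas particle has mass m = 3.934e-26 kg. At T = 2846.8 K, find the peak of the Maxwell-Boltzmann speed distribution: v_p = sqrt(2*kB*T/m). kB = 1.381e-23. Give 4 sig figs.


Step 1: Numerator = 2*kB*T = 2*1.381e-23*2846.8 = 7.863e-20
Step 2: Ratio = 7.863e-20 / 3.934e-26 = 1.999e+06
Step 3: v_p = sqrt(1.999e+06) = 1414 m/s

1414


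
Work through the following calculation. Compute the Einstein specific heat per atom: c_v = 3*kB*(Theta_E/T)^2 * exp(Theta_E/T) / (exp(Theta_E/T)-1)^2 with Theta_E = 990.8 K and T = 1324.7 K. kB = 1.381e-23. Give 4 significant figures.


Step 1: x = Theta_E/T = 990.8/1324.7 = 0.7479
Step 2: x^2 = 0.5594
Step 3: exp(x) = 2.113
Step 4: c_v = 3*1.381e-23*0.5594*2.113/(2.113-1)^2 = 3.955e-23

3.955e-23


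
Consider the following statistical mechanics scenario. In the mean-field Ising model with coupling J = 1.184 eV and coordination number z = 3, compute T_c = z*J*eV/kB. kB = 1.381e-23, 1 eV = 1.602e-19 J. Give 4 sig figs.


Step 1: z*J = 3*1.184 = 3.552 eV
Step 2: Convert to Joules: 3.552*1.602e-19 = 5.69e-19 J
Step 3: T_c = 5.69e-19 / 1.381e-23 = 4.12e+04 K

4.12e+04


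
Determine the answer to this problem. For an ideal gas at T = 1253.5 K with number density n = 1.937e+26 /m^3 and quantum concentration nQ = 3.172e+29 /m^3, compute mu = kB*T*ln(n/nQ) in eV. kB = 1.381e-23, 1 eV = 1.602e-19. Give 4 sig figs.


Step 1: n/nQ = 1.937e+26/3.172e+29 = 0.0006107
Step 2: ln(n/nQ) = -7.401
Step 3: mu = kB*T*ln(n/nQ) = 1.731e-20*-7.401 = -1.281e-19 J
Step 4: Convert to eV: -1.281e-19/1.602e-19 = -0.7997 eV

-0.7997


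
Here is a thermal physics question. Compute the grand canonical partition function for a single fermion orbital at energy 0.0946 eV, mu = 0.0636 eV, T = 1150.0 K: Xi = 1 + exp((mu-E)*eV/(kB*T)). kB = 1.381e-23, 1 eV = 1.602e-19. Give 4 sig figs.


Step 1: (mu - E) = 0.0636 - 0.0946 = -0.031 eV
Step 2: x = (mu-E)*eV/(kB*T) = -0.031*1.602e-19/(1.381e-23*1150.0) = -0.3127
Step 3: exp(x) = 0.7315
Step 4: Xi = 1 + 0.7315 = 1.731

1.731


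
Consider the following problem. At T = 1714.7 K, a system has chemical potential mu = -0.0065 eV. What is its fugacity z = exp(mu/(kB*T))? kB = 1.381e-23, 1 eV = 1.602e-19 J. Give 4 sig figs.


Step 1: Convert mu to Joules: -0.0065*1.602e-19 = -1.041e-21 J
Step 2: kB*T = 1.381e-23*1714.7 = 2.368e-20 J
Step 3: mu/(kB*T) = -0.04397
Step 4: z = exp(-0.04397) = 0.957

0.957


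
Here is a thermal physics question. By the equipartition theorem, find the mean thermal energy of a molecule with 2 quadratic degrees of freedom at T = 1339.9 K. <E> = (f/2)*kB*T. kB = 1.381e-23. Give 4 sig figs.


Step 1: f/2 = 2/2 = 1
Step 2: kB*T = 1.381e-23 * 1339.9 = 1.85e-20
Step 3: <E> = 1 * 1.85e-20 = 1.85e-20 J

1.85e-20


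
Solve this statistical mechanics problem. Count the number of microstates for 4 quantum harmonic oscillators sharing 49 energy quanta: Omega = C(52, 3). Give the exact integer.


Step 1: Use binomial coefficient C(52, 3)
Step 2: Numerator = 52! / 49!
Step 3: Denominator = 3!
Step 4: Omega = 22100

22100


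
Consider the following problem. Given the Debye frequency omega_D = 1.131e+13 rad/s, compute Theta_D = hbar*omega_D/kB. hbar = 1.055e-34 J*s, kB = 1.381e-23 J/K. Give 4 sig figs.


Step 1: hbar*omega_D = 1.055e-34 * 1.131e+13 = 1.193e-21 J
Step 2: Theta_D = 1.193e-21 / 1.381e-23
Step 3: Theta_D = 86.4 K

86.4


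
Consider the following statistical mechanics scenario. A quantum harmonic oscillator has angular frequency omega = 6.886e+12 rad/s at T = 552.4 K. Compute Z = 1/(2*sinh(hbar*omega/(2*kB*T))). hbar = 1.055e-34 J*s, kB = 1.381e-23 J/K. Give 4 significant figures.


Step 1: Compute x = hbar*omega/(kB*T) = 1.055e-34*6.886e+12/(1.381e-23*552.4) = 0.09523
Step 2: x/2 = 0.04761
Step 3: sinh(x/2) = 0.04763
Step 4: Z = 1/(2*0.04763) = 10.5

10.5


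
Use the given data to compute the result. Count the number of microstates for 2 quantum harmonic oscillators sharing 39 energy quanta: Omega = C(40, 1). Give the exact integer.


Step 1: Use binomial coefficient C(40, 1)
Step 2: Numerator = 40! / 39!
Step 3: Denominator = 1!
Step 4: Omega = 40

40


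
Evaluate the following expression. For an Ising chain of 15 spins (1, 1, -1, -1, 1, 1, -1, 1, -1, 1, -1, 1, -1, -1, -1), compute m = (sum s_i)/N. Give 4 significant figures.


Step 1: Count up spins (+1): 7, down spins (-1): 8
Step 2: Total magnetization M = 7 - 8 = -1
Step 3: m = M/N = -1/15 = -0.06667

-0.06667


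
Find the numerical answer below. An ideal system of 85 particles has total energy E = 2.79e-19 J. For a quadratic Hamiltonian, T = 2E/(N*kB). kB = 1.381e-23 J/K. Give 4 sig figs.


Step 1: Numerator = 2*E = 2*2.79e-19 = 5.58e-19 J
Step 2: Denominator = N*kB = 85*1.381e-23 = 1.174e-21
Step 3: T = 5.58e-19 / 1.174e-21 = 475.4 K

475.4


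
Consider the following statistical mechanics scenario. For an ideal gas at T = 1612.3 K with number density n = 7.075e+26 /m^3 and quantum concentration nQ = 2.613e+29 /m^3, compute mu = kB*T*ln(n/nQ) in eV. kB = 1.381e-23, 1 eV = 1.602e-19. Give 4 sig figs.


Step 1: n/nQ = 7.075e+26/2.613e+29 = 0.002708
Step 2: ln(n/nQ) = -5.912
Step 3: mu = kB*T*ln(n/nQ) = 2.227e-20*-5.912 = -1.316e-19 J
Step 4: Convert to eV: -1.316e-19/1.602e-19 = -0.8217 eV

-0.8217


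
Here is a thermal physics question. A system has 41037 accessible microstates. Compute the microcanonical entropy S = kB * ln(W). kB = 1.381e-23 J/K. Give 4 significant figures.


Step 1: ln(W) = ln(41037) = 10.62
Step 2: S = kB * ln(W) = 1.381e-23 * 10.62
Step 3: S = 1.467e-22 J/K

1.467e-22


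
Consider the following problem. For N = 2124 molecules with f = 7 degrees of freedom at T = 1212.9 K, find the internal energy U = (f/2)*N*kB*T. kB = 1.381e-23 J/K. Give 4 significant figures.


Step 1: f/2 = 7/2 = 3.5
Step 2: N*kB*T = 2124*1.381e-23*1212.9 = 3.558e-17
Step 3: U = 3.5 * 3.558e-17 = 1.245e-16 J

1.245e-16


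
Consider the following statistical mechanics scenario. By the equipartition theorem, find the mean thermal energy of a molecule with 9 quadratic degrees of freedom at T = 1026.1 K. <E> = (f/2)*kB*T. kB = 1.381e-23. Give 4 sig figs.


Step 1: f/2 = 9/2 = 4.5
Step 2: kB*T = 1.381e-23 * 1026.1 = 1.417e-20
Step 3: <E> = 4.5 * 1.417e-20 = 6.377e-20 J

6.377e-20


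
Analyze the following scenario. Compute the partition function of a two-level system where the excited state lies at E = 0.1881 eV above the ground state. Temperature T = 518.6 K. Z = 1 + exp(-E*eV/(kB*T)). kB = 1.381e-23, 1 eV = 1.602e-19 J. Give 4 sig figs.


Step 1: Compute beta*E = E*eV/(kB*T) = 0.1881*1.602e-19/(1.381e-23*518.6) = 4.208
Step 2: exp(-beta*E) = exp(-4.208) = 0.01488
Step 3: Z = 1 + 0.01488 = 1.015

1.015


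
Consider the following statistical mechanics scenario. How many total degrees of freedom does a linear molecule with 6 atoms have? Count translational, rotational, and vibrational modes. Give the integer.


Step 1: Translational DOF = 3
Step 2: Rotational DOF (linear) = 2
Step 3: Vibrational DOF = 3*6 - 5 = 13
Step 4: Total = 3 + 2 + 13 = 18

18


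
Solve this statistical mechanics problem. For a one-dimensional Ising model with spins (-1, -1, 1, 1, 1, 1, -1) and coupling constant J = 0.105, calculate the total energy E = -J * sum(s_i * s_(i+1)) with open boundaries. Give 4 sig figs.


Step 1: Nearest-neighbor products: 1, -1, 1, 1, 1, -1
Step 2: Sum of products = 2
Step 3: E = -0.105 * 2 = -0.21

-0.21


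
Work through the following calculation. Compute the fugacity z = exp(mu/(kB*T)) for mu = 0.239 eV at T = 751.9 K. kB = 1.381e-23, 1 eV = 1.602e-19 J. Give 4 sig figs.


Step 1: Convert mu to Joules: 0.239*1.602e-19 = 3.829e-20 J
Step 2: kB*T = 1.381e-23*751.9 = 1.038e-20 J
Step 3: mu/(kB*T) = 3.687
Step 4: z = exp(3.687) = 39.94

39.94


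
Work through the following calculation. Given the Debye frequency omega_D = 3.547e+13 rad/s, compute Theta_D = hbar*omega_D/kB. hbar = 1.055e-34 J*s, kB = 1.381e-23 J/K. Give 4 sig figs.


Step 1: hbar*omega_D = 1.055e-34 * 3.547e+13 = 3.742e-21 J
Step 2: Theta_D = 3.742e-21 / 1.381e-23
Step 3: Theta_D = 271 K

271


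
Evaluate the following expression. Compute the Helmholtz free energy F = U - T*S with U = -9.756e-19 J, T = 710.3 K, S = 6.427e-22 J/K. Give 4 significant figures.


Step 1: T*S = 710.3 * 6.427e-22 = 4.565e-19 J
Step 2: F = U - T*S = -9.756e-19 - 4.565e-19
Step 3: F = -1.432e-18 J

-1.432e-18


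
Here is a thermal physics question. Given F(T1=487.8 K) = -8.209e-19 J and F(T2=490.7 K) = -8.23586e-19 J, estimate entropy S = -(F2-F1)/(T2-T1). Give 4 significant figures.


Step 1: dF = F2 - F1 = -8.23586e-19 - (-8.209e-19) = -2.686e-21 J
Step 2: dT = T2 - T1 = 490.7 - 487.8 = 2.9 K
Step 3: S = -dF/dT = -(-2.686e-21)/2.9 = 9.262e-22 J/K

9.262e-22


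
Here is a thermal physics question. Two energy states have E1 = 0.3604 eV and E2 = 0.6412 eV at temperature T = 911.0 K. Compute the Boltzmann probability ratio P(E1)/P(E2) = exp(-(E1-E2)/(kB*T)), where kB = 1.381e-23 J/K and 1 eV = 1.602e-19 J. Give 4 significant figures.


Step 1: Compute energy difference dE = E1 - E2 = 0.3604 - 0.6412 = -0.2808 eV
Step 2: Convert to Joules: dE_J = -0.2808 * 1.602e-19 = -4.498e-20 J
Step 3: Compute exponent = -dE_J / (kB * T) = -(-4.498e-20) / (1.381e-23 * 911.0) = 3.576
Step 4: P(E1)/P(E2) = exp(3.576) = 35.72

35.72


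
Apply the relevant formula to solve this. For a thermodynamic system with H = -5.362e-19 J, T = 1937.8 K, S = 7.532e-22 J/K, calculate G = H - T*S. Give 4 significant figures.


Step 1: T*S = 1937.8 * 7.532e-22 = 1.46e-18 J
Step 2: G = H - T*S = -5.362e-19 - 1.46e-18
Step 3: G = -1.996e-18 J

-1.996e-18


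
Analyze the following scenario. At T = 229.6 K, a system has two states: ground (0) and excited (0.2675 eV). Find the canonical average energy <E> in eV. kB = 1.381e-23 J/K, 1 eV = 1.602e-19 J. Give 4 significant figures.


Step 1: beta*E = 0.2675*1.602e-19/(1.381e-23*229.6) = 13.52
Step 2: exp(-beta*E) = 1.35e-06
Step 3: <E> = 0.2675*1.35e-06/(1+1.35e-06) = 3.612e-07 eV

3.612e-07


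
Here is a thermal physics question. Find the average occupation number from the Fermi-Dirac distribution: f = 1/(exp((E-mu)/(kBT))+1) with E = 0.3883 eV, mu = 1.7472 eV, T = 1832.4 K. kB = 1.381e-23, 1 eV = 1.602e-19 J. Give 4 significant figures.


Step 1: (E - mu) = 0.3883 - 1.7472 = -1.359 eV
Step 2: Convert: (E-mu)*eV = -2.177e-19 J
Step 3: x = (E-mu)*eV/(kB*T) = -8.603
Step 4: f = 1/(exp(-8.603)+1) = 0.9998

0.9998


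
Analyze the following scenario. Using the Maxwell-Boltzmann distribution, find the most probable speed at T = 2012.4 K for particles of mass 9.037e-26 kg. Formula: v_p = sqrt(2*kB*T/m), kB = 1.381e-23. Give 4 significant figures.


Step 1: Numerator = 2*kB*T = 2*1.381e-23*2012.4 = 5.558e-20
Step 2: Ratio = 5.558e-20 / 9.037e-26 = 6.151e+05
Step 3: v_p = sqrt(6.151e+05) = 784.3 m/s

784.3


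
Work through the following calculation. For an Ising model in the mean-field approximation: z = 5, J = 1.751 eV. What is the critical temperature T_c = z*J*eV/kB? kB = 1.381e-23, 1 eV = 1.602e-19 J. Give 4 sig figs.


Step 1: z*J = 5*1.751 = 8.755 eV
Step 2: Convert to Joules: 8.755*1.602e-19 = 1.403e-18 J
Step 3: T_c = 1.403e-18 / 1.381e-23 = 1.016e+05 K

1.016e+05


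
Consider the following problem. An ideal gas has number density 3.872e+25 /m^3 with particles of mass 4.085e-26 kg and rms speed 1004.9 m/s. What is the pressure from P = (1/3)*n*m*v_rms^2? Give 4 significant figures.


Step 1: v_rms^2 = 1004.9^2 = 1.01e+06
Step 2: n*m = 3.872e+25*4.085e-26 = 1.582
Step 3: P = (1/3)*1.582*1.01e+06 = 5.324e+05 Pa

5.324e+05


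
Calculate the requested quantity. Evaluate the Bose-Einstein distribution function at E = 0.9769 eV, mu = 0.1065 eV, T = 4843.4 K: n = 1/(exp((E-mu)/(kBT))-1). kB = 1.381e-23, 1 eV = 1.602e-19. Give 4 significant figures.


Step 1: (E - mu) = 0.8704 eV
Step 2: x = (E-mu)*eV/(kB*T) = 0.8704*1.602e-19/(1.381e-23*4843.4) = 2.085
Step 3: exp(x) = 8.042
Step 4: n = 1/(exp(x)-1) = 0.142

0.142


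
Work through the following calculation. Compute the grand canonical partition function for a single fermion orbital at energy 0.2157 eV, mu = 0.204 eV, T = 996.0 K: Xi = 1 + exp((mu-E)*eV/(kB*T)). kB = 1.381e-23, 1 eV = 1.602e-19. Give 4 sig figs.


Step 1: (mu - E) = 0.204 - 0.2157 = -0.0117 eV
Step 2: x = (mu-E)*eV/(kB*T) = -0.0117*1.602e-19/(1.381e-23*996.0) = -0.1363
Step 3: exp(x) = 0.8726
Step 4: Xi = 1 + 0.8726 = 1.873

1.873


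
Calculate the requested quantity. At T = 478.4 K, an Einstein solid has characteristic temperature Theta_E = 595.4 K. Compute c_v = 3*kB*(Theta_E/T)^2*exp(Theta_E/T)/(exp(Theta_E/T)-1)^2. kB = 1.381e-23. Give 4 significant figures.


Step 1: x = Theta_E/T = 595.4/478.4 = 1.245
Step 2: x^2 = 1.549
Step 3: exp(x) = 3.471
Step 4: c_v = 3*1.381e-23*1.549*3.471/(3.471-1)^2 = 3.647e-23

3.647e-23


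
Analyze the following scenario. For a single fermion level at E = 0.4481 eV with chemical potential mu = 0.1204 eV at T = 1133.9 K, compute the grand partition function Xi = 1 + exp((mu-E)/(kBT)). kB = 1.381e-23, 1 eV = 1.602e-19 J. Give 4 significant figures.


Step 1: (mu - E) = 0.1204 - 0.4481 = -0.3277 eV
Step 2: x = (mu-E)*eV/(kB*T) = -0.3277*1.602e-19/(1.381e-23*1133.9) = -3.353
Step 3: exp(x) = 0.035
Step 4: Xi = 1 + 0.035 = 1.035

1.035


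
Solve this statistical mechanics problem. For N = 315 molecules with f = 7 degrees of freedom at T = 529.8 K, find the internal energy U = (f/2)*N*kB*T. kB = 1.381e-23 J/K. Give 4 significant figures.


Step 1: f/2 = 7/2 = 3.5
Step 2: N*kB*T = 315*1.381e-23*529.8 = 2.305e-18
Step 3: U = 3.5 * 2.305e-18 = 8.066e-18 J

8.066e-18


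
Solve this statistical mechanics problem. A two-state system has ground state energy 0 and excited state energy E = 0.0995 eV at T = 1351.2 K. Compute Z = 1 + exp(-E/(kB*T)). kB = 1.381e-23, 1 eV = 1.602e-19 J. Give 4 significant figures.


Step 1: Compute beta*E = E*eV/(kB*T) = 0.0995*1.602e-19/(1.381e-23*1351.2) = 0.8542
Step 2: exp(-beta*E) = exp(-0.8542) = 0.4256
Step 3: Z = 1 + 0.4256 = 1.426

1.426


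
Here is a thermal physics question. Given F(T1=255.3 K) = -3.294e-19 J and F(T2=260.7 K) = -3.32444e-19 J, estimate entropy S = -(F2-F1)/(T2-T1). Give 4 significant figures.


Step 1: dF = F2 - F1 = -3.32444e-19 - (-3.294e-19) = -3.044e-21 J
Step 2: dT = T2 - T1 = 260.7 - 255.3 = 5.4 K
Step 3: S = -dF/dT = -(-3.044e-21)/5.4 = 5.637e-22 J/K

5.637e-22


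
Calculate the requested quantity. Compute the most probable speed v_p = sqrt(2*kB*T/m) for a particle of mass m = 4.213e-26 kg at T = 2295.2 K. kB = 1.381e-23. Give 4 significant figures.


Step 1: Numerator = 2*kB*T = 2*1.381e-23*2295.2 = 6.339e-20
Step 2: Ratio = 6.339e-20 / 4.213e-26 = 1.505e+06
Step 3: v_p = sqrt(1.505e+06) = 1227 m/s

1227


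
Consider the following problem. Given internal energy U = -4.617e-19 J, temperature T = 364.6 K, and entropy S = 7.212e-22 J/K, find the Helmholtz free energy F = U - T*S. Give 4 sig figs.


Step 1: T*S = 364.6 * 7.212e-22 = 2.629e-19 J
Step 2: F = U - T*S = -4.617e-19 - 2.629e-19
Step 3: F = -7.246e-19 J

-7.246e-19


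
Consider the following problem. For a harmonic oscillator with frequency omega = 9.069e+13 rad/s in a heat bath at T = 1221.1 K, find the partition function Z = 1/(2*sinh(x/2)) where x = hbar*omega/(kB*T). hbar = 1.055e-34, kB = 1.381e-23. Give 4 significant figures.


Step 1: Compute x = hbar*omega/(kB*T) = 1.055e-34*9.069e+13/(1.381e-23*1221.1) = 0.5674
Step 2: x/2 = 0.2837
Step 3: sinh(x/2) = 0.2875
Step 4: Z = 1/(2*0.2875) = 1.739

1.739


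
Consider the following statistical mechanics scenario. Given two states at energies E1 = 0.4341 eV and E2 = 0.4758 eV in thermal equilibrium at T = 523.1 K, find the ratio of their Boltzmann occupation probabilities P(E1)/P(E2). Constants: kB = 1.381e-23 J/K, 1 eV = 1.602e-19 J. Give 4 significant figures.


Step 1: Compute energy difference dE = E1 - E2 = 0.4341 - 0.4758 = -0.0417 eV
Step 2: Convert to Joules: dE_J = -0.0417 * 1.602e-19 = -6.68e-21 J
Step 3: Compute exponent = -dE_J / (kB * T) = -(-6.68e-21) / (1.381e-23 * 523.1) = 0.9247
Step 4: P(E1)/P(E2) = exp(0.9247) = 2.521

2.521


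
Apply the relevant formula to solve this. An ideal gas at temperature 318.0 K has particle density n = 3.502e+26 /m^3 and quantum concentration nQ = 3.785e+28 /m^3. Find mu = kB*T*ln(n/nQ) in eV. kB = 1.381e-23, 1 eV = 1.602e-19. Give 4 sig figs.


Step 1: n/nQ = 3.502e+26/3.785e+28 = 0.009252
Step 2: ln(n/nQ) = -4.683
Step 3: mu = kB*T*ln(n/nQ) = 4.392e-21*-4.683 = -2.057e-20 J
Step 4: Convert to eV: -2.057e-20/1.602e-19 = -0.1284 eV

-0.1284


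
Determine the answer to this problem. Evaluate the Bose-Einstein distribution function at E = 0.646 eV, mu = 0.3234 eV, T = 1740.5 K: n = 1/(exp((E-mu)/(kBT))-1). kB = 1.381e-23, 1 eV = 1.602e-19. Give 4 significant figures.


Step 1: (E - mu) = 0.3226 eV
Step 2: x = (E-mu)*eV/(kB*T) = 0.3226*1.602e-19/(1.381e-23*1740.5) = 2.15
Step 3: exp(x) = 8.586
Step 4: n = 1/(exp(x)-1) = 0.1318

0.1318


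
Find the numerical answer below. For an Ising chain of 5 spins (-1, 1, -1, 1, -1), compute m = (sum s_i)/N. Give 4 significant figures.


Step 1: Count up spins (+1): 2, down spins (-1): 3
Step 2: Total magnetization M = 2 - 3 = -1
Step 3: m = M/N = -1/5 = -0.2

-0.2


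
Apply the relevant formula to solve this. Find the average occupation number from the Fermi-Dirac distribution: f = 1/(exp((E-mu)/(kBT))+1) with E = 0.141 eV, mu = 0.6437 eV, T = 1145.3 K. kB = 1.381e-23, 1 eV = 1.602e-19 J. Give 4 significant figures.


Step 1: (E - mu) = 0.141 - 0.6437 = -0.5027 eV
Step 2: Convert: (E-mu)*eV = -8.053e-20 J
Step 3: x = (E-mu)*eV/(kB*T) = -5.092
Step 4: f = 1/(exp(-5.092)+1) = 0.9939

0.9939


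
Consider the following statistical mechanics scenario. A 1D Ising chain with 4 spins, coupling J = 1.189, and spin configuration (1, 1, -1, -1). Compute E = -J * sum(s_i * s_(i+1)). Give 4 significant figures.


Step 1: Nearest-neighbor products: 1, -1, 1
Step 2: Sum of products = 1
Step 3: E = -1.189 * 1 = -1.189

-1.189


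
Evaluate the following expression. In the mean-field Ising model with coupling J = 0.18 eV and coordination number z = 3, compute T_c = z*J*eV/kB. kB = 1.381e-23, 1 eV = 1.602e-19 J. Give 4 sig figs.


Step 1: z*J = 3*0.18 = 0.54 eV
Step 2: Convert to Joules: 0.54*1.602e-19 = 8.651e-20 J
Step 3: T_c = 8.651e-20 / 1.381e-23 = 6264 K

6264


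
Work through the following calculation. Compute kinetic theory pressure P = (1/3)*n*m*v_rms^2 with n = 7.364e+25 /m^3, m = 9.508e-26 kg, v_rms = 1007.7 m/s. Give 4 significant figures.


Step 1: v_rms^2 = 1007.7^2 = 1.015e+06
Step 2: n*m = 7.364e+25*9.508e-26 = 7.002
Step 3: P = (1/3)*7.002*1.015e+06 = 2.37e+06 Pa

2.37e+06


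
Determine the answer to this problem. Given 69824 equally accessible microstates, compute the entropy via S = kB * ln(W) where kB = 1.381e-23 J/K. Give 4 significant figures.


Step 1: ln(W) = ln(69824) = 11.15
Step 2: S = kB * ln(W) = 1.381e-23 * 11.15
Step 3: S = 1.54e-22 J/K

1.54e-22


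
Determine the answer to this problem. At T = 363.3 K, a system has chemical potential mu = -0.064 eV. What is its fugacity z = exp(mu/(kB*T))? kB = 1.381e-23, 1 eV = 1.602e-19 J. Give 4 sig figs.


Step 1: Convert mu to Joules: -0.064*1.602e-19 = -1.025e-20 J
Step 2: kB*T = 1.381e-23*363.3 = 5.017e-21 J
Step 3: mu/(kB*T) = -2.044
Step 4: z = exp(-2.044) = 0.1296

0.1296


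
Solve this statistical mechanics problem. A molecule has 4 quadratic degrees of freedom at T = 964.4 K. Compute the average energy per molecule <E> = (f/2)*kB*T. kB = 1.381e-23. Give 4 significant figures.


Step 1: f/2 = 4/2 = 2
Step 2: kB*T = 1.381e-23 * 964.4 = 1.332e-20
Step 3: <E> = 2 * 1.332e-20 = 2.664e-20 J

2.664e-20


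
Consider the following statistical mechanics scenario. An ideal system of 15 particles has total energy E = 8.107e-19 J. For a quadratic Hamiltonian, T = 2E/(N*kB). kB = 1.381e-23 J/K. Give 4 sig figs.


Step 1: Numerator = 2*E = 2*8.107e-19 = 1.621e-18 J
Step 2: Denominator = N*kB = 15*1.381e-23 = 2.071e-22
Step 3: T = 1.621e-18 / 2.071e-22 = 7827 K

7827


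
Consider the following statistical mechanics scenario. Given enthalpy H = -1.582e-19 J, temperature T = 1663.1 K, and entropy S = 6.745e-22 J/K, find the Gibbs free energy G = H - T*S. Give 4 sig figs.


Step 1: T*S = 1663.1 * 6.745e-22 = 1.122e-18 J
Step 2: G = H - T*S = -1.582e-19 - 1.122e-18
Step 3: G = -1.28e-18 J

-1.28e-18


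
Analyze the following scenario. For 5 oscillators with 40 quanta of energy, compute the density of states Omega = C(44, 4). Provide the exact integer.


Step 1: Use binomial coefficient C(44, 4)
Step 2: Numerator = 44! / 40!
Step 3: Denominator = 4!
Step 4: Omega = 135751

135751


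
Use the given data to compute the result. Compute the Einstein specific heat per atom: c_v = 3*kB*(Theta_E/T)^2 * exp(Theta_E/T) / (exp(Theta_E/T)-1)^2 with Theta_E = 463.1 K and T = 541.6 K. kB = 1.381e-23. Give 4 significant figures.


Step 1: x = Theta_E/T = 463.1/541.6 = 0.8551
Step 2: x^2 = 0.7311
Step 3: exp(x) = 2.352
Step 4: c_v = 3*1.381e-23*0.7311*2.352/(2.352-1)^2 = 3.9e-23

3.9e-23


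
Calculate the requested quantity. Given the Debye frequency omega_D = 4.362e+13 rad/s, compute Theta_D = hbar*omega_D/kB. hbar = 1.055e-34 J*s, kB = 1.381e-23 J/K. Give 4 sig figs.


Step 1: hbar*omega_D = 1.055e-34 * 4.362e+13 = 4.602e-21 J
Step 2: Theta_D = 4.602e-21 / 1.381e-23
Step 3: Theta_D = 333.2 K

333.2


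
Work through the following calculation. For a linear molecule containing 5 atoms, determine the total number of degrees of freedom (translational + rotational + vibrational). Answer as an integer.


Step 1: Translational DOF = 3
Step 2: Rotational DOF (linear) = 2
Step 3: Vibrational DOF = 3*5 - 5 = 10
Step 4: Total = 3 + 2 + 10 = 15

15


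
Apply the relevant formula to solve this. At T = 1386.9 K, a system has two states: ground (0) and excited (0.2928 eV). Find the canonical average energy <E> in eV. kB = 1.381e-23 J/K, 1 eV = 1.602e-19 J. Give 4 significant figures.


Step 1: beta*E = 0.2928*1.602e-19/(1.381e-23*1386.9) = 2.449
Step 2: exp(-beta*E) = 0.08638
Step 3: <E> = 0.2928*0.08638/(1+0.08638) = 0.02328 eV

0.02328


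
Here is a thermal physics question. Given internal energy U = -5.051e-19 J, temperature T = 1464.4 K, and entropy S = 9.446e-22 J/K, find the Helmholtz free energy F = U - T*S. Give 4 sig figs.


Step 1: T*S = 1464.4 * 9.446e-22 = 1.383e-18 J
Step 2: F = U - T*S = -5.051e-19 - 1.383e-18
Step 3: F = -1.888e-18 J

-1.888e-18


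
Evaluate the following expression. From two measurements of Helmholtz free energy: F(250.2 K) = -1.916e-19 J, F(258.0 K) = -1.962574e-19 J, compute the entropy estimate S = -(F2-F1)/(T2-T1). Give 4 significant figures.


Step 1: dF = F2 - F1 = -1.962574e-19 - (-1.916e-19) = -4.6574e-21 J
Step 2: dT = T2 - T1 = 258.0 - 250.2 = 7.8 K
Step 3: S = -dF/dT = -(-4.6574e-21)/7.8 = 5.971e-22 J/K

5.971e-22


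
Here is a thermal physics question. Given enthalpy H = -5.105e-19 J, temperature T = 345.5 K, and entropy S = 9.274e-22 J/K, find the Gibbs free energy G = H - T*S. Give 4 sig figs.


Step 1: T*S = 345.5 * 9.274e-22 = 3.204e-19 J
Step 2: G = H - T*S = -5.105e-19 - 3.204e-19
Step 3: G = -8.309e-19 J

-8.309e-19


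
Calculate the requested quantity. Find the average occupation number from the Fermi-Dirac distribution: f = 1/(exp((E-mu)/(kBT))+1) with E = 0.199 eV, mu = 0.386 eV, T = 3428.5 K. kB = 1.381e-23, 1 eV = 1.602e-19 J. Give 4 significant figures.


Step 1: (E - mu) = 0.199 - 0.386 = -0.187 eV
Step 2: Convert: (E-mu)*eV = -2.996e-20 J
Step 3: x = (E-mu)*eV/(kB*T) = -0.6327
Step 4: f = 1/(exp(-0.6327)+1) = 0.6531

0.6531


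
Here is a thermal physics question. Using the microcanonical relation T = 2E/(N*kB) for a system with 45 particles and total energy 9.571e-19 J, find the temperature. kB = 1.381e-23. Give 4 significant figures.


Step 1: Numerator = 2*E = 2*9.571e-19 = 1.914e-18 J
Step 2: Denominator = N*kB = 45*1.381e-23 = 6.215e-22
Step 3: T = 1.914e-18 / 6.215e-22 = 3080 K

3080


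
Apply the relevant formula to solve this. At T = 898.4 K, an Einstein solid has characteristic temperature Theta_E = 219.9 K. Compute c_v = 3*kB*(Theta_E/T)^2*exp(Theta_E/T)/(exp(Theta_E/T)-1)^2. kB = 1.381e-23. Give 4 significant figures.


Step 1: x = Theta_E/T = 219.9/898.4 = 0.2448
Step 2: x^2 = 0.05991
Step 3: exp(x) = 1.277
Step 4: c_v = 3*1.381e-23*0.05991*1.277/(1.277-1)^2 = 4.122e-23

4.122e-23


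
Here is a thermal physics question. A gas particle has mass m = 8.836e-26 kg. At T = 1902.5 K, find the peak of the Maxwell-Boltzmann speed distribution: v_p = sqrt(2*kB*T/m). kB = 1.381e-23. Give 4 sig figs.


Step 1: Numerator = 2*kB*T = 2*1.381e-23*1902.5 = 5.255e-20
Step 2: Ratio = 5.255e-20 / 8.836e-26 = 5.947e+05
Step 3: v_p = sqrt(5.947e+05) = 771.2 m/s

771.2


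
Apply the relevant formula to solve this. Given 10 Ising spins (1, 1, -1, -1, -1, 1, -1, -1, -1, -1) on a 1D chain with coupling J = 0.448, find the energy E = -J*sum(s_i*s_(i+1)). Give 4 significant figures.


Step 1: Nearest-neighbor products: 1, -1, 1, 1, -1, -1, 1, 1, 1
Step 2: Sum of products = 3
Step 3: E = -0.448 * 3 = -1.344

-1.344


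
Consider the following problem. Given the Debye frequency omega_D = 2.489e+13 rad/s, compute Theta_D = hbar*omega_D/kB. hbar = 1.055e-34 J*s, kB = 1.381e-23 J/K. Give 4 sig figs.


Step 1: hbar*omega_D = 1.055e-34 * 2.489e+13 = 2.626e-21 J
Step 2: Theta_D = 2.626e-21 / 1.381e-23
Step 3: Theta_D = 190.1 K

190.1


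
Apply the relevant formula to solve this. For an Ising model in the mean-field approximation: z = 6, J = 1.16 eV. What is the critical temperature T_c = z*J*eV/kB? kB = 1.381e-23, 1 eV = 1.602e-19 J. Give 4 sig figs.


Step 1: z*J = 6*1.16 = 6.96 eV
Step 2: Convert to Joules: 6.96*1.602e-19 = 1.115e-18 J
Step 3: T_c = 1.115e-18 / 1.381e-23 = 8.074e+04 K

8.074e+04


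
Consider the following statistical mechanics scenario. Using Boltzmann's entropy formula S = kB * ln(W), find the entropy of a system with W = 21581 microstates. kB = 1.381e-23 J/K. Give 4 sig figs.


Step 1: ln(W) = ln(21581) = 9.98
Step 2: S = kB * ln(W) = 1.381e-23 * 9.98
Step 3: S = 1.378e-22 J/K

1.378e-22


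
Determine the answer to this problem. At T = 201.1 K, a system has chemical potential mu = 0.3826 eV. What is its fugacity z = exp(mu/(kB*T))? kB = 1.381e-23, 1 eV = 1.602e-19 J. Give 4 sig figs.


Step 1: Convert mu to Joules: 0.3826*1.602e-19 = 6.129e-20 J
Step 2: kB*T = 1.381e-23*201.1 = 2.777e-21 J
Step 3: mu/(kB*T) = 22.07
Step 4: z = exp(22.07) = 3.845e+09

3.845e+09


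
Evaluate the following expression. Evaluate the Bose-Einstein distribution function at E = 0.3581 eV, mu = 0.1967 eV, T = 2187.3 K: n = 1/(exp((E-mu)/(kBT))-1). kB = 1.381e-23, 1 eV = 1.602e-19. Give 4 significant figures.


Step 1: (E - mu) = 0.1614 eV
Step 2: x = (E-mu)*eV/(kB*T) = 0.1614*1.602e-19/(1.381e-23*2187.3) = 0.856
Step 3: exp(x) = 2.354
Step 4: n = 1/(exp(x)-1) = 0.7387

0.7387


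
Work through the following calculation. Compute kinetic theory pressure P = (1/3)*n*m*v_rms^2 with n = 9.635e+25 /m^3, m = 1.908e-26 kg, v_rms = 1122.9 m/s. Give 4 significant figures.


Step 1: v_rms^2 = 1122.9^2 = 1.261e+06
Step 2: n*m = 9.635e+25*1.908e-26 = 1.838
Step 3: P = (1/3)*1.838*1.261e+06 = 7.727e+05 Pa

7.727e+05


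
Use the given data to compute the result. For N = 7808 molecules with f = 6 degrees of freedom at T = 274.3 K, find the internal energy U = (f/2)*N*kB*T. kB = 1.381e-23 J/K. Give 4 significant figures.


Step 1: f/2 = 6/2 = 3.0
Step 2: N*kB*T = 7808*1.381e-23*274.3 = 2.958e-17
Step 3: U = 3.0 * 2.958e-17 = 8.873e-17 J

8.873e-17


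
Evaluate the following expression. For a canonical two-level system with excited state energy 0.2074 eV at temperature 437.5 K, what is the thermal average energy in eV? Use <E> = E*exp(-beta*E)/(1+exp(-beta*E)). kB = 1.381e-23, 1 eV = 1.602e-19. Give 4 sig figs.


Step 1: beta*E = 0.2074*1.602e-19/(1.381e-23*437.5) = 5.499
Step 2: exp(-beta*E) = 0.00409
Step 3: <E> = 0.2074*0.00409/(1+0.00409) = 0.0008448 eV

0.0008448


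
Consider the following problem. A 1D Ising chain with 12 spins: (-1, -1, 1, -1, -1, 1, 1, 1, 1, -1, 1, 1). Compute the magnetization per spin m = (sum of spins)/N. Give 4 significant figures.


Step 1: Count up spins (+1): 7, down spins (-1): 5
Step 2: Total magnetization M = 7 - 5 = 2
Step 3: m = M/N = 2/12 = 0.1667

0.1667


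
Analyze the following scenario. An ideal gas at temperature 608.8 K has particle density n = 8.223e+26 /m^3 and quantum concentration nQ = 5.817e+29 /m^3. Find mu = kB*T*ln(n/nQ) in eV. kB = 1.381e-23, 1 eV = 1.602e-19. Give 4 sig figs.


Step 1: n/nQ = 8.223e+26/5.817e+29 = 0.001414
Step 2: ln(n/nQ) = -6.562
Step 3: mu = kB*T*ln(n/nQ) = 8.408e-21*-6.562 = -5.517e-20 J
Step 4: Convert to eV: -5.517e-20/1.602e-19 = -0.3444 eV

-0.3444


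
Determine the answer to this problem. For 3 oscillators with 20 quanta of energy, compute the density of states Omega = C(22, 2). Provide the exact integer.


Step 1: Use binomial coefficient C(22, 2)
Step 2: Numerator = 22! / 20!
Step 3: Denominator = 2!
Step 4: Omega = 231

231


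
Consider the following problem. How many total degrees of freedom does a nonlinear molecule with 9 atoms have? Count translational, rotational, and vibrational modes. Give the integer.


Step 1: Translational DOF = 3
Step 2: Rotational DOF (nonlinear) = 3
Step 3: Vibrational DOF = 3*9 - 6 = 21
Step 4: Total = 3 + 3 + 21 = 27

27


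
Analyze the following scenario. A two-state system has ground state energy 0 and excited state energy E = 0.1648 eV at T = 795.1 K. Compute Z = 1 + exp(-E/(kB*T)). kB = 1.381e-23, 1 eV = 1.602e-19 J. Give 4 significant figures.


Step 1: Compute beta*E = E*eV/(kB*T) = 0.1648*1.602e-19/(1.381e-23*795.1) = 2.404
Step 2: exp(-beta*E) = exp(-2.404) = 0.09032
Step 3: Z = 1 + 0.09032 = 1.09

1.09


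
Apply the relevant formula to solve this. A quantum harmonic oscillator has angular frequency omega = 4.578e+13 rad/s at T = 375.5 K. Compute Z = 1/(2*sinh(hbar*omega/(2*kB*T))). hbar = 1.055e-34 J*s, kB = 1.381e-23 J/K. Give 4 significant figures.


Step 1: Compute x = hbar*omega/(kB*T) = 1.055e-34*4.578e+13/(1.381e-23*375.5) = 0.9314
Step 2: x/2 = 0.4657
Step 3: sinh(x/2) = 0.4827
Step 4: Z = 1/(2*0.4827) = 1.036

1.036


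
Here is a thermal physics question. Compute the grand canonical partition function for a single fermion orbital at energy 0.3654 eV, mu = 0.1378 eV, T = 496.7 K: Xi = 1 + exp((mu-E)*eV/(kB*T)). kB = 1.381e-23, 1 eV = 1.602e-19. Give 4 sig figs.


Step 1: (mu - E) = 0.1378 - 0.3654 = -0.2276 eV
Step 2: x = (mu-E)*eV/(kB*T) = -0.2276*1.602e-19/(1.381e-23*496.7) = -5.316
Step 3: exp(x) = 0.004915
Step 4: Xi = 1 + 0.004915 = 1.005

1.005


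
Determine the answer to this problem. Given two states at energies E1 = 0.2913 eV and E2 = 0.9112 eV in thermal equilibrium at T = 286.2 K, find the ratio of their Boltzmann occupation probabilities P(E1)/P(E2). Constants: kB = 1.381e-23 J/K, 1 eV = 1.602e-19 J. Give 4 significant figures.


Step 1: Compute energy difference dE = E1 - E2 = 0.2913 - 0.9112 = -0.6199 eV
Step 2: Convert to Joules: dE_J = -0.6199 * 1.602e-19 = -9.931e-20 J
Step 3: Compute exponent = -dE_J / (kB * T) = -(-9.931e-20) / (1.381e-23 * 286.2) = 25.13
Step 4: P(E1)/P(E2) = exp(25.13) = 8.166e+10

8.166e+10


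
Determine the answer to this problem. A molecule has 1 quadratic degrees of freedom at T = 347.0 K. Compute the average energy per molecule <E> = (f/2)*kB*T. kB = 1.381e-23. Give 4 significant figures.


Step 1: f/2 = 1/2 = 0.5
Step 2: kB*T = 1.381e-23 * 347.0 = 4.792e-21
Step 3: <E> = 0.5 * 4.792e-21 = 2.396e-21 J

2.396e-21
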